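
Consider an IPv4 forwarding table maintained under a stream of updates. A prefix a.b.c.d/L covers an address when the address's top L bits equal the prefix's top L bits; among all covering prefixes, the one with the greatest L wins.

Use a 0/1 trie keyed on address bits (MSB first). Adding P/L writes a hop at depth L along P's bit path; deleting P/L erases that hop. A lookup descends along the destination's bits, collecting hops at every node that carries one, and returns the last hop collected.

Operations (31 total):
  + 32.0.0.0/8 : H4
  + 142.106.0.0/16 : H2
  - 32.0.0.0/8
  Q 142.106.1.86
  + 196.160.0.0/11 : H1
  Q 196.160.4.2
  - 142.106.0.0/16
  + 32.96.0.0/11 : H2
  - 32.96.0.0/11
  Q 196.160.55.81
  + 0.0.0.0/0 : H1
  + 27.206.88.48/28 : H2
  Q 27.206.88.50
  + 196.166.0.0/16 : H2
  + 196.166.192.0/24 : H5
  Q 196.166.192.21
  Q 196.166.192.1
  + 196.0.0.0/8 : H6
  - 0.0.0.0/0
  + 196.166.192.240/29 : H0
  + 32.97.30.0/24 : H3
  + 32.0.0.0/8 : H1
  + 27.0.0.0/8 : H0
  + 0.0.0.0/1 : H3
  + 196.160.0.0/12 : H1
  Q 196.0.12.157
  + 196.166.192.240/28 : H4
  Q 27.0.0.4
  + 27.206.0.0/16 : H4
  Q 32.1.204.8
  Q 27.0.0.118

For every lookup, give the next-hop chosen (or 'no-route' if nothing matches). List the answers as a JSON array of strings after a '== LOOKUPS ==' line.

Trace:
  + 32.0.0.0/8 (H4) depth=8
  + 142.106.0.0/16 (H2) depth=16
  del 32.0.0.0/8 (clear depth 8)
  ? 142.106.1.86  path d0:-→d1:-→d2:-→d3:-→d4:-→d5:-→d6:-→d7:-→d8:-→d9:-→d10:-→d11:-→d12:-→d13:-→d14:-→d15:-→d16:H2  best=H2
  + 196.160.0.0/11 (H1) depth=11
  ? 196.160.4.2  path d0:-→d1:-→d2:-→d3:-→d4:-→d5:-→d6:-→d7:-→d8:-→d9:-→d10:-→d11:H1  best=H1
  del 142.106.0.0/16 (clear depth 16)
  + 32.96.0.0/11 (H2) depth=11
  del 32.96.0.0/11 (clear depth 11)
  ? 196.160.55.81  path d0:-→d1:-→d2:-→d3:-→d4:-→d5:-→d6:-→d7:-→d8:-→d9:-→d10:-→d11:H1  best=H1
  + 0.0.0.0/0 (H1) depth=0
  + 27.206.88.48/28 (H2) depth=28
  ? 27.206.88.50  path d0:H1→d1:-→d2:-→d3:-→d4:-→d5:-→d6:-→d7:-→d8:-→d9:-→d10:-→d11:-→d12:-→d13:-→d14:-→d15:-→d16:-→d17:-→d18:-→d19:-→d20:-→d21:-→d22:-→d23:-→d24:-→d25:-→d26:-→d27:-→d28:H2  best=H2
  + 196.166.0.0/16 (H2) depth=16
  + 196.166.192.0/24 (H5) depth=24
  ? 196.166.192.21  path d0:H1→d1:-→d2:-→d3:-→d4:-→d5:-→d6:-→d7:-→d8:-→d9:-→d10:-→d11:H1→d12:-→d13:-→d14:-→d15:-→d16:H2→d17:-→d18:-→d19:-→d20:-→d21:-→d22:-→d23:-→d24:H5  best=H5
  ? 196.166.192.1  path d0:H1→d1:-→d2:-→d3:-→d4:-→d5:-→d6:-→d7:-→d8:-→d9:-→d10:-→d11:H1→d12:-→d13:-→d14:-→d15:-→d16:H2→d17:-→d18:-→d19:-→d20:-→d21:-→d22:-→d23:-→d24:H5  best=H5
  + 196.0.0.0/8 (H6) depth=8
  del 0.0.0.0/0 (clear depth 0)
  + 196.166.192.240/29 (H0) depth=29
  + 32.97.30.0/24 (H3) depth=24
  + 32.0.0.0/8 (H1) depth=8
  + 27.0.0.0/8 (H0) depth=8
  + 0.0.0.0/1 (H3) depth=1
  + 196.160.0.0/12 (H1) depth=12
  ? 196.0.12.157  path d0:-→d1:-→d2:-→d3:-→d4:-→d5:-→d6:-→d7:-→d8:H6  best=H6
  + 196.166.192.240/28 (H4) depth=28
  ? 27.0.0.4  path d0:-→d1:H3→d2:-→d3:-→d4:-→d5:-→d6:-→d7:-→d8:H0  best=H0
  + 27.206.0.0/16 (H4) depth=16
  ? 32.1.204.8  path d0:-→d1:H3→d2:-→d3:-→d4:-→d5:-→d6:-→d7:-→d8:H1→d9:-  best=H1
  ? 27.0.0.118  path d0:-→d1:H3→d2:-→d3:-→d4:-→d5:-→d6:-→d7:-→d8:H0  best=H0

== LOOKUPS ==
["H2","H1","H1","H2","H5","H5","H6","H0","H1","H0"]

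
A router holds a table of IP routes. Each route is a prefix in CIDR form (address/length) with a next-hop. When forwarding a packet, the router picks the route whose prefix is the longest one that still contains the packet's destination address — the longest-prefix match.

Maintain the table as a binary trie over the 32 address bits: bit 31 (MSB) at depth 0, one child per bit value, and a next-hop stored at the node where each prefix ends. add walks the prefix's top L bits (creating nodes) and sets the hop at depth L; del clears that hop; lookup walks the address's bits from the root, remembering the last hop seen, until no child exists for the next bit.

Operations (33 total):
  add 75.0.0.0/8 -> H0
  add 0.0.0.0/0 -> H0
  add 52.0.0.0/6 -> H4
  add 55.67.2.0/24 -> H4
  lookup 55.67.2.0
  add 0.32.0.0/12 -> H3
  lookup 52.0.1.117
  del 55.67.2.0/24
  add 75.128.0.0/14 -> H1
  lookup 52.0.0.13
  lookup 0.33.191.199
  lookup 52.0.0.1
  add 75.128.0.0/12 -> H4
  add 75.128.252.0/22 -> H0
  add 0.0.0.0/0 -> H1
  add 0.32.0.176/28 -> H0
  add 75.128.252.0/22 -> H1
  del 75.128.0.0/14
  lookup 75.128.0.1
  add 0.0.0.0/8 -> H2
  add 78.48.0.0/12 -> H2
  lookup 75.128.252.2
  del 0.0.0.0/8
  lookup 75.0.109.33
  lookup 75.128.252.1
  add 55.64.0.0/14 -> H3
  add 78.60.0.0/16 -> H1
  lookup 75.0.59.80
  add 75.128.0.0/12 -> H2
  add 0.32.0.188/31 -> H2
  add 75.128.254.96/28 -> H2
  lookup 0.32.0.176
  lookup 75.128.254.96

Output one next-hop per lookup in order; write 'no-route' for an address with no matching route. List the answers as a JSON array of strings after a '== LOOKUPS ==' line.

Apply in order:
  add 75.0.0.0/8 -> H0 at depth 8
  add 0.0.0.0/0 -> H0 at depth 0
  add 52.0.0.0/6 -> H4 at depth 6
  add 55.67.2.0/24 -> H4 at depth 24
  Q 55.67.2.0: descend 001101110100001100000010 ; hops seen [H0,H4,H4] ; pick H4
  add 0.32.0.0/12 -> H3 at depth 12
  Q 52.0.1.117: descend 001101 ; hops seen [H0,H4] ; pick H4
  del 55.67.2.0/24 (clear depth 24)
  add 75.128.0.0/14 -> H1 at depth 14
  Q 52.0.0.13: descend 001101 ; hops seen [H0,H4] ; pick H4
  Q 0.33.191.199: descend 000000000010 ; hops seen [H0,H3] ; pick H3
  Q 52.0.0.1: descend 001101 ; hops seen [H0,H4] ; pick H4
  add 75.128.0.0/12 -> H4 at depth 12
  add 75.128.252.0/22 -> H0 at depth 22
  add 0.0.0.0/0 -> H1 at depth 0
  add 0.32.0.176/28 -> H0 at depth 28
  add 75.128.252.0/22 -> H1 at depth 22
  del 75.128.0.0/14 (clear depth 14)
  Q 75.128.0.1: descend 0100101110000000 ; hops seen [H1,H0,H4] ; pick H4
  add 0.0.0.0/8 -> H2 at depth 8
  add 78.48.0.0/12 -> H2 at depth 12
  Q 75.128.252.2: descend 0100101110000000111111 ; hops seen [H1,H0,H4,H1] ; pick H1
  del 0.0.0.0/8 (clear depth 8)
  Q 75.0.109.33: descend 01001011 ; hops seen [H1,H0] ; pick H0
  Q 75.128.252.1: descend 0100101110000000111111 ; hops seen [H1,H0,H4,H1] ; pick H1
  add 55.64.0.0/14 -> H3 at depth 14
  add 78.60.0.0/16 -> H1 at depth 16
  Q 75.0.59.80: descend 01001011 ; hops seen [H1,H0] ; pick H0
  add 75.128.0.0/12 -> H2 at depth 12
  add 0.32.0.188/31 -> H2 at depth 31
  add 75.128.254.96/28 -> H2 at depth 28
  Q 0.32.0.176: descend 0000000000100000000000001011 ; hops seen [H1,H3,H0] ; pick H0
  Q 75.128.254.96: descend 0100101110000000111111100110 ; hops seen [H1,H0,H2,H1,H2] ; pick H2

== LOOKUPS ==
["H4","H4","H4","H3","H4","H4","H1","H0","H1","H0","H0","H2"]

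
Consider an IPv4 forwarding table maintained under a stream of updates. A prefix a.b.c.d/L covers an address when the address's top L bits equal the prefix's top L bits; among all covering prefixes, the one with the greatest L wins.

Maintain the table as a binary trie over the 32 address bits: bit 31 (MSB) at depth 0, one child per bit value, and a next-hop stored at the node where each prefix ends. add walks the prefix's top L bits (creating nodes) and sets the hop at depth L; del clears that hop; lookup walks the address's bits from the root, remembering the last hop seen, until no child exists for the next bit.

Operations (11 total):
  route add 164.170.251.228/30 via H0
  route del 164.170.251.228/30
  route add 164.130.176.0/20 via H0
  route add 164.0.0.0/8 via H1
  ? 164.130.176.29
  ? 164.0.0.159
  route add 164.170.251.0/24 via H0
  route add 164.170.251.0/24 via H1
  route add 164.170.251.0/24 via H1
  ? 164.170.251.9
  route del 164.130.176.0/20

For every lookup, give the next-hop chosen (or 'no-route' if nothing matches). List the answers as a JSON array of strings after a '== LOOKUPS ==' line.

Process each operation:
  + 164.170.251.228/30 (H0) depth=30
  del 164.170.251.228/30 (clear depth 30)
  + 164.130.176.0/20 (H0) depth=20
  + 164.0.0.0/8 (H1) depth=8
  ? 164.130.176.29  path d0:-→d1:-→d2:-→d3:-→d4:-→d5:-→d6:-→d7:-→d8:H1→d9:-→d10:-→d11:-→d12:-→d13:-→d14:-→d15:-→d16:-→d17:-→d18:-→d19:-→d20:H0  best=H0
  ? 164.0.0.159  path d0:-→d1:-→d2:-→d3:-→d4:-→d5:-→d6:-→d7:-→d8:H1  best=H1
  + 164.170.251.0/24 (H0) depth=24
  + 164.170.251.0/24 (H1) depth=24
  + 164.170.251.0/24 (H1) depth=24
  ? 164.170.251.9  path d0:-→d1:-→d2:-→d3:-→d4:-→d5:-→d6:-→d7:-→d8:H1→d9:-→d10:-→d11:-→d12:-→d13:-→d14:-→d15:-→d16:-→d17:-→d18:-→d19:-→d20:-→d21:-→d22:-→d23:-→d24:H1  best=H1
  del 164.130.176.0/20 (clear depth 20)

== LOOKUPS ==
["H0","H1","H1"]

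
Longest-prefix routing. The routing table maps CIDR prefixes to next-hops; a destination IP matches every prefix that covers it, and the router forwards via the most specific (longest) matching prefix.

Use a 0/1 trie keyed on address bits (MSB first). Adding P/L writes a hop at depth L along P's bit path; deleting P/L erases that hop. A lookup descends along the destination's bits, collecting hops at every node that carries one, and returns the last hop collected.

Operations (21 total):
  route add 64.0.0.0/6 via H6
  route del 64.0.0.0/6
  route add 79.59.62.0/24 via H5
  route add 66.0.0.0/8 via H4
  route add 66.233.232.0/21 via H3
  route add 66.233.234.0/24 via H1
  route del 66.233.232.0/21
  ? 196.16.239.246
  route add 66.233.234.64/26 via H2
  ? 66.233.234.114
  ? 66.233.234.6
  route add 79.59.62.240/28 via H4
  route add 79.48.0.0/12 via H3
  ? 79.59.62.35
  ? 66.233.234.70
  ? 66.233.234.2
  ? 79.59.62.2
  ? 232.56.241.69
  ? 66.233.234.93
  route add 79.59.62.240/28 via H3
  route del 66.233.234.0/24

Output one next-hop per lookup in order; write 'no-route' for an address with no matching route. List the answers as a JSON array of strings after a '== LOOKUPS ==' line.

Trace:
  + 64.0.0.0/6 (H6) depth=6
  - 64.0.0.0/6 clear@6
  + 79.59.62.0/24 (H5) depth=24
  + 66.0.0.0/8 (H4) depth=8
  + 66.233.232.0/21 (H3) depth=21
  + 66.233.234.0/24 (H1) depth=24
  - 66.233.232.0/21 clear@21
  Q 196.16.239.246: descend ε ; hops seen [∅] ; pick no-route
  + 66.233.234.64/26 (H2) depth=26
  Q 66.233.234.114: descend 01000010111010011110101001 ; hops seen [H4,H1,H2] ; pick H2
  Q 66.233.234.6: descend 0100001011101001111010100 ; hops seen [H4,H1] ; pick H1
  + 79.59.62.240/28 (H4) depth=28
  + 79.48.0.0/12 (H3) depth=12
  Q 79.59.62.35: descend 010011110011101100111110 ; hops seen [H3,H5] ; pick H5
  Q 66.233.234.70: descend 01000010111010011110101001 ; hops seen [H4,H1,H2] ; pick H2
  Q 66.233.234.2: descend 0100001011101001111010100 ; hops seen [H4,H1] ; pick H1
  Q 79.59.62.2: descend 010011110011101100111110 ; hops seen [H3,H5] ; pick H5
  Q 232.56.241.69: descend ε ; hops seen [∅] ; pick no-route
  Q 66.233.234.93: descend 01000010111010011110101001 ; hops seen [H4,H1,H2] ; pick H2
  + 79.59.62.240/28 (H3) depth=28
  - 66.233.234.0/24 clear@24

== LOOKUPS ==
["no-route","H2","H1","H5","H2","H1","H5","no-route","H2"]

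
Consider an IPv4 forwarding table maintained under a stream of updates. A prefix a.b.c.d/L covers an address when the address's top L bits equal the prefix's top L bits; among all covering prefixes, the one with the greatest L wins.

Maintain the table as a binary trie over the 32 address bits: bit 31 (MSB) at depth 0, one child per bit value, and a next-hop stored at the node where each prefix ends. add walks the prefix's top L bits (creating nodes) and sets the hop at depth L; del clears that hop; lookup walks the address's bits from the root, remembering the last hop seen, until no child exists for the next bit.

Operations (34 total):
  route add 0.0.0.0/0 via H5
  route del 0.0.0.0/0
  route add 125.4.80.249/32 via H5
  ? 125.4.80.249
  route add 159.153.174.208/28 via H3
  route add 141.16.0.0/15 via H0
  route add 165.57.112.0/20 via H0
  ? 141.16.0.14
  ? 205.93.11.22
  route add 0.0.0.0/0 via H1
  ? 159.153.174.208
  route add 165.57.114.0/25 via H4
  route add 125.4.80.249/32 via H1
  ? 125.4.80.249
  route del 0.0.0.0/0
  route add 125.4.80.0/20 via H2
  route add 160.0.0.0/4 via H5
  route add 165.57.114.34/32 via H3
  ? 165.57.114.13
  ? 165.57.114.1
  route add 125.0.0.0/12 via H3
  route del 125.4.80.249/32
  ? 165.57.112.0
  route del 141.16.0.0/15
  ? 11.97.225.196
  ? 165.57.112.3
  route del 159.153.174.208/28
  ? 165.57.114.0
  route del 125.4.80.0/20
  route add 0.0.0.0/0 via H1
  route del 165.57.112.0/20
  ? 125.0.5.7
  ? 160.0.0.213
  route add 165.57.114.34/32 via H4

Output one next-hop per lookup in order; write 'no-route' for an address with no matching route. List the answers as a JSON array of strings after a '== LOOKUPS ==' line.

Apply in order:
  + 0.0.0.0/0 (H5) depth=0
  - 0.0.0.0/0 clear@0
  + 125.4.80.249/32 (H5) depth=32
  Q 125.4.80.249: descend 01111101000001000101000011111001 ; hops seen [H5] ; pick H5
  + 159.153.174.208/28 (H3) depth=28
  + 141.16.0.0/15 (H0) depth=15
  + 165.57.112.0/20 (H0) depth=20
  Q 141.16.0.14: descend 100011010001000 ; hops seen [H0] ; pick H0
  Q 205.93.11.22: descend 1 ; hops seen [∅] ; pick no-route
  + 0.0.0.0/0 (H1) depth=0
  Q 159.153.174.208: descend 1001111110011001101011101101 ; hops seen [H1,H3] ; pick H3
  + 165.57.114.0/25 (H4) depth=25
  + 125.4.80.249/32 (H1) depth=32
  Q 125.4.80.249: descend 01111101000001000101000011111001 ; hops seen [H1,H1] ; pick H1
  - 0.0.0.0/0 clear@0
  + 125.4.80.0/20 (H2) depth=20
  + 160.0.0.0/4 (H5) depth=4
  + 165.57.114.34/32 (H3) depth=32
  Q 165.57.114.13: descend 10100101001110010111001000 ; hops seen [H5,H0,H4] ; pick H4
  Q 165.57.114.1: descend 10100101001110010111001000 ; hops seen [H5,H0,H4] ; pick H4
  + 125.0.0.0/12 (H3) depth=12
  - 125.4.80.249/32 clear@32
  Q 165.57.112.0: descend 1010010100111001011100 ; hops seen [H5,H0] ; pick H0
  - 141.16.0.0/15 clear@15
  Q 11.97.225.196: descend 0 ; hops seen [∅] ; pick no-route
  Q 165.57.112.3: descend 1010010100111001011100 ; hops seen [H5,H0] ; pick H0
  - 159.153.174.208/28 clear@28
  Q 165.57.114.0: descend 10100101001110010111001000 ; hops seen [H5,H0,H4] ; pick H4
  - 125.4.80.0/20 clear@20
  + 0.0.0.0/0 (H1) depth=0
  - 165.57.112.0/20 clear@20
  Q 125.0.5.7: descend 0111110100000 ; hops seen [H1,H3] ; pick H3
  Q 160.0.0.213: descend 10100 ; hops seen [H1,H5] ; pick H5
  + 165.57.114.34/32 (H4) depth=32

== LOOKUPS ==
["H5","H0","no-route","H3","H1","H4","H4","H0","no-route","H0","H4","H3","H5"]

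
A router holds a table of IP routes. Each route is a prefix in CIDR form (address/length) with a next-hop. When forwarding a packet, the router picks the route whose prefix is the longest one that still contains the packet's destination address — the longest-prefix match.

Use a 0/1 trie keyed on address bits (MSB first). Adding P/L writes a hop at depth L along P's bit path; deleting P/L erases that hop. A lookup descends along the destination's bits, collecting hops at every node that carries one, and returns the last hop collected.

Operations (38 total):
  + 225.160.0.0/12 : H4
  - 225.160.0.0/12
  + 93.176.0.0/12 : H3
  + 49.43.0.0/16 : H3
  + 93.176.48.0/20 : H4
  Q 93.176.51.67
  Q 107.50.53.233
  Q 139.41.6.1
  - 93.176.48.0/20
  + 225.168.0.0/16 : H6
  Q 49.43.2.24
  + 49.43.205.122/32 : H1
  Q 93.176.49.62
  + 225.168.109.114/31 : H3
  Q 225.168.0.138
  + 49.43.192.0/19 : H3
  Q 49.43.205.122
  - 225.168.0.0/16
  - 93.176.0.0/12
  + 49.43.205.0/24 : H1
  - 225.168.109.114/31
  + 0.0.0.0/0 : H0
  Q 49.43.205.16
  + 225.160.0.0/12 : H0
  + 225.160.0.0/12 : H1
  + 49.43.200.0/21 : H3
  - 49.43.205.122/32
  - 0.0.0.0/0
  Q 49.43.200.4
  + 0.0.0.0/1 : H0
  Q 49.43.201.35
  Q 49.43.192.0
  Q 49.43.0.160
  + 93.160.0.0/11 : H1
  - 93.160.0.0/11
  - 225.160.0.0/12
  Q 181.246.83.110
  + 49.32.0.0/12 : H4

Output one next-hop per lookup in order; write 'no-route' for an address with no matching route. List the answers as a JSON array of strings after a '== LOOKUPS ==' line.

Trace:
  + 225.160.0.0/12 (H4) depth=12
  del 225.160.0.0/12 (clear depth 12)
  + 93.176.0.0/12 (H3) depth=12
  + 49.43.0.0/16 (H3) depth=16
  + 93.176.48.0/20 (H4) depth=20
  ? 93.176.51.67  path d0:-→d1:-→d2:-→d3:-→d4:-→d5:-→d6:-→d7:-→d8:-→d9:-→d10:-→d11:-→d12:H3→d13:-→d14:-→d15:-→d16:-→d17:-→d18:-→d19:-→d20:H4  best=H4
  ? 107.50.53.233  path d0:-→d1:-→d2:-  best=no-route
  ? 139.41.6.1  path d0:-→d1:-  best=no-route
  del 93.176.48.0/20 (clear depth 20)
  + 225.168.0.0/16 (H6) depth=16
  ? 49.43.2.24  path d0:-→d1:-→d2:-→d3:-→d4:-→d5:-→d6:-→d7:-→d8:-→d9:-→d10:-→d11:-→d12:-→d13:-→d14:-→d15:-→d16:H3  best=H3
  + 49.43.205.122/32 (H1) depth=32
  ? 93.176.49.62  path d0:-→d1:-→d2:-→d3:-→d4:-→d5:-→d6:-→d7:-→d8:-→d9:-→d10:-→d11:-→d12:H3→d13:-→d14:-→d15:-→d16:-→d17:-→d18:-→d19:-→d20:-  best=H3
  + 225.168.109.114/31 (H3) depth=31
  ? 225.168.0.138  path d0:-→d1:-→d2:-→d3:-→d4:-→d5:-→d6:-→d7:-→d8:-→d9:-→d10:-→d11:-→d12:-→d13:-→d14:-→d15:-→d16:H6→d17:-  best=H6
  + 49.43.192.0/19 (H3) depth=19
  ? 49.43.205.122  path d0:-→d1:-→d2:-→d3:-→d4:-→d5:-→d6:-→d7:-→d8:-→d9:-→d10:-→d11:-→d12:-→d13:-→d14:-→d15:-→d16:H3→d17:-→d18:-→d19:H3→d20:-→d21:-→d22:-→d23:-→d24:-→d25:-→d26:-→d27:-→d28:-→d29:-→d30:-→d31:-→d32:H1  best=H1
  del 225.168.0.0/16 (clear depth 16)
  del 93.176.0.0/12 (clear depth 12)
  + 49.43.205.0/24 (H1) depth=24
  del 225.168.109.114/31 (clear depth 31)
  + 0.0.0.0/0 (H0) depth=0
  ? 49.43.205.16  path d0:H0→d1:-→d2:-→d3:-→d4:-→d5:-→d6:-→d7:-→d8:-→d9:-→d10:-→d11:-→d12:-→d13:-→d14:-→d15:-→d16:H3→d17:-→d18:-→d19:H3→d20:-→d21:-→d22:-→d23:-→d24:H1→d25:-  best=H1
  + 225.160.0.0/12 (H0) depth=12
  + 225.160.0.0/12 (H1) depth=12
  + 49.43.200.0/21 (H3) depth=21
  del 49.43.205.122/32 (clear depth 32)
  del 0.0.0.0/0 (clear depth 0)
  ? 49.43.200.4  path d0:-→d1:-→d2:-→d3:-→d4:-→d5:-→d6:-→d7:-→d8:-→d9:-→d10:-→d11:-→d12:-→d13:-→d14:-→d15:-→d16:H3→d17:-→d18:-→d19:H3→d20:-→d21:H3  best=H3
  + 0.0.0.0/1 (H0) depth=1
  ? 49.43.201.35  path d0:-→d1:H0→d2:-→d3:-→d4:-→d5:-→d6:-→d7:-→d8:-→d9:-→d10:-→d11:-→d12:-→d13:-→d14:-→d15:-→d16:H3→d17:-→d18:-→d19:H3→d20:-→d21:H3  best=H3
  ? 49.43.192.0  path d0:-→d1:H0→d2:-→d3:-→d4:-→d5:-→d6:-→d7:-→d8:-→d9:-→d10:-→d11:-→d12:-→d13:-→d14:-→d15:-→d16:H3→d17:-→d18:-→d19:H3→d20:-  best=H3
  ? 49.43.0.160  path d0:-→d1:H0→d2:-→d3:-→d4:-→d5:-→d6:-→d7:-→d8:-→d9:-→d10:-→d11:-→d12:-→d13:-→d14:-→d15:-→d16:H3  best=H3
  + 93.160.0.0/11 (H1) depth=11
  del 93.160.0.0/11 (clear depth 11)
  del 225.160.0.0/12 (clear depth 12)
  ? 181.246.83.110  path d0:-→d1:-  best=no-route
  + 49.32.0.0/12 (H4) depth=12

== LOOKUPS ==
["H4","no-route","no-route","H3","H3","H6","H1","H1","H3","H3","H3","H3","no-route"]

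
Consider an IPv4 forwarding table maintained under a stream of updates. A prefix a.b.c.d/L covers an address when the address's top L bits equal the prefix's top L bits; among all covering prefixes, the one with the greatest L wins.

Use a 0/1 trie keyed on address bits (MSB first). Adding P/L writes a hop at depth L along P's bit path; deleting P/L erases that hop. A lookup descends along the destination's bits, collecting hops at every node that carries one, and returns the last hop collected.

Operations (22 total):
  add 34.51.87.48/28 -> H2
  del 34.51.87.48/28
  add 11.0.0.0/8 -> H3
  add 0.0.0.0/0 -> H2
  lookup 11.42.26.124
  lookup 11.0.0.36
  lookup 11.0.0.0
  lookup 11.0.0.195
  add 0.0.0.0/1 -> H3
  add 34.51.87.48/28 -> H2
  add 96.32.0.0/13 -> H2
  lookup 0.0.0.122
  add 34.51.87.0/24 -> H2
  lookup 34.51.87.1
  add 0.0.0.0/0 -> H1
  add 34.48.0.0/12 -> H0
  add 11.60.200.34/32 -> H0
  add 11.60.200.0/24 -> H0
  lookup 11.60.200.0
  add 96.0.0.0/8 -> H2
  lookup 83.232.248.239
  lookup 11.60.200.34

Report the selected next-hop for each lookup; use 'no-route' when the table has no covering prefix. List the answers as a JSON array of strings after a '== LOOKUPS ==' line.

Apply in order:
  + 34.51.87.48/28 (H2) depth=28
  - 34.51.87.48/28 clear@28
  + 11.0.0.0/8 (H3) depth=8
  + 0.0.0.0/0 (H2) depth=0
  lookup 11.42.26.124: bits 00001011 walk d0:H2→d1:-→d2:-→d3:-→d4:-→d5:-→d6:-→d7:-→d8:H3 -> H3
  lookup 11.0.0.36: bits 00001011 walk d0:H2→d1:-→d2:-→d3:-→d4:-→d5:-→d6:-→d7:-→d8:H3 -> H3
  lookup 11.0.0.0: bits 00001011 walk d0:H2→d1:-→d2:-→d3:-→d4:-→d5:-→d6:-→d7:-→d8:H3 -> H3
  lookup 11.0.0.195: bits 00001011 walk d0:H2→d1:-→d2:-→d3:-→d4:-→d5:-→d6:-→d7:-→d8:H3 -> H3
  + 0.0.0.0/1 (H3) depth=1
  + 34.51.87.48/28 (H2) depth=28
  + 96.32.0.0/13 (H2) depth=13
  lookup 0.0.0.122: bits 0000 walk d0:H2→d1:H3→d2:-→d3:-→d4:- -> H3
  + 34.51.87.0/24 (H2) depth=24
  lookup 34.51.87.1: bits 00100010001100110101011100 walk d0:H2→d1:H3→d2:-→d3:-→d4:-→d5:-→d6:-→d7:-→d8:-→d9:-→d10:-→d11:-→d12:-→d13:-→d14:-→d15:-→d16:-→d17:-→d18:-→d19:-→d20:-→d21:-→d22:-→d23:-→d24:H2→d25:-→d26:- -> H2
  + 0.0.0.0/0 (H1) depth=0
  + 34.48.0.0/12 (H0) depth=12
  + 11.60.200.34/32 (H0) depth=32
  + 11.60.200.0/24 (H0) depth=24
  lookup 11.60.200.0: bits 00001011001111001100100000 walk d0:H1→d1:H3→d2:-→d3:-→d4:-→d5:-→d6:-→d7:-→d8:H3→d9:-→d10:-→d11:-→d12:-→d13:-→d14:-→d15:-→d16:-→d17:-→d18:-→d19:-→d20:-→d21:-→d22:-→d23:-→d24:H0→d25:-→d26:- -> H0
  + 96.0.0.0/8 (H2) depth=8
  lookup 83.232.248.239: bits 01 walk d0:H1→d1:H3→d2:- -> H3
  lookup 11.60.200.34: bits 00001011001111001100100000100010 walk d0:H1→d1:H3→d2:-→d3:-→d4:-→d5:-→d6:-→d7:-→d8:H3→d9:-→d10:-→d11:-→d12:-→d13:-→d14:-→d15:-→d16:-→d17:-→d18:-→d19:-→d20:-→d21:-→d22:-→d23:-→d24:H0→d25:-→d26:-→d27:-→d28:-→d29:-→d30:-→d31:-→d32:H0 -> H0

== LOOKUPS ==
["H3","H3","H3","H3","H3","H2","H0","H3","H0"]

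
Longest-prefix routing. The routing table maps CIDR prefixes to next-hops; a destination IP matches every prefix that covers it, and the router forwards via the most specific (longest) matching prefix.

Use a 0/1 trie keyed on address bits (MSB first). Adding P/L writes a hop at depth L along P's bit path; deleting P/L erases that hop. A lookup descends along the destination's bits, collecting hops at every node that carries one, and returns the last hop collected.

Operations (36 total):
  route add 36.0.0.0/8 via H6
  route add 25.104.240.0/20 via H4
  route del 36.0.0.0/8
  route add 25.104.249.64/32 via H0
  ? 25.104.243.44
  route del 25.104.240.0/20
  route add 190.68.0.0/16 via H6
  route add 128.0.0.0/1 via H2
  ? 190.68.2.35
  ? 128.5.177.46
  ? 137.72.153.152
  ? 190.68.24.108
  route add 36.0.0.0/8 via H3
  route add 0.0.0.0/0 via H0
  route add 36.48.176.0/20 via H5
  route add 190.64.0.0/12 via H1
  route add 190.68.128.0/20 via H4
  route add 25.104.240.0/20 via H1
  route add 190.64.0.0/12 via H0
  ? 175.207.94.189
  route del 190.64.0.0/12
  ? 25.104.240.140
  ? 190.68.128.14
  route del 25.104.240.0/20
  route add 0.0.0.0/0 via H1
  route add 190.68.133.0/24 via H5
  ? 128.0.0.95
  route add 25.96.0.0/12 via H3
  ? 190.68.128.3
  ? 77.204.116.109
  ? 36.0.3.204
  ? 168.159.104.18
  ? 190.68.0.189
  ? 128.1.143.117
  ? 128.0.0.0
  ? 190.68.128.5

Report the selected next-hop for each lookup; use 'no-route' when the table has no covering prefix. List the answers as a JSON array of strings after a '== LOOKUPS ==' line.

Process each operation:
  add 36.0.0.0/8 -> H6 at depth 8
  add 25.104.240.0/20 -> H4 at depth 20
  - 36.0.0.0/8 clear@8
  add 25.104.249.64/32 -> H0 at depth 32
  lookup 25.104.243.44: bits 00011001011010001111 walk d0:-→d1:-→d2:-→d3:-→d4:-→d5:-→d6:-→d7:-→d8:-→d9:-→d10:-→d11:-→d12:-→d13:-→d14:-→d15:-→d16:-→d17:-→d18:-→d19:-→d20:H4 -> H4
  - 25.104.240.0/20 clear@20
  add 190.68.0.0/16 -> H6 at depth 16
  add 128.0.0.0/1 -> H2 at depth 1
  lookup 190.68.2.35: bits 1011111001000100 walk d0:-→d1:H2→d2:-→d3:-→d4:-→d5:-→d6:-→d7:-→d8:-→d9:-→d10:-→d11:-→d12:-→d13:-→d14:-→d15:-→d16:H6 -> H6
  lookup 128.5.177.46: bits 10 walk d0:-→d1:H2→d2:- -> H2
  lookup 137.72.153.152: bits 10 walk d0:-→d1:H2→d2:- -> H2
  lookup 190.68.24.108: bits 1011111001000100 walk d0:-→d1:H2→d2:-→d3:-→d4:-→d5:-→d6:-→d7:-→d8:-→d9:-→d10:-→d11:-→d12:-→d13:-→d14:-→d15:-→d16:H6 -> H6
  add 36.0.0.0/8 -> H3 at depth 8
  add 0.0.0.0/0 -> H0 at depth 0
  add 36.48.176.0/20 -> H5 at depth 20
  add 190.64.0.0/12 -> H1 at depth 12
  add 190.68.128.0/20 -> H4 at depth 20
  add 25.104.240.0/20 -> H1 at depth 20
  add 190.64.0.0/12 -> H0 at depth 12
  lookup 175.207.94.189: bits 101 walk d0:H0→d1:H2→d2:-→d3:- -> H2
  - 190.64.0.0/12 clear@12
  lookup 25.104.240.140: bits 00011001011010001111 walk d0:H0→d1:-→d2:-→d3:-→d4:-→d5:-→d6:-→d7:-→d8:-→d9:-→d10:-→d11:-→d12:-→d13:-→d14:-→d15:-→d16:-→d17:-→d18:-→d19:-→d20:H1 -> H1
  lookup 190.68.128.14: bits 10111110010001001000 walk d0:H0→d1:H2→d2:-→d3:-→d4:-→d5:-→d6:-→d7:-→d8:-→d9:-→d10:-→d11:-→d12:-→d13:-→d14:-→d15:-→d16:H6→d17:-→d18:-→d19:-→d20:H4 -> H4
  - 25.104.240.0/20 clear@20
  add 0.0.0.0/0 -> H1 at depth 0
  add 190.68.133.0/24 -> H5 at depth 24
  lookup 128.0.0.95: bits 10 walk d0:H1→d1:H2→d2:- -> H2
  add 25.96.0.0/12 -> H3 at depth 12
  lookup 190.68.128.3: bits 101111100100010010000 walk d0:H1→d1:H2→d2:-→d3:-→d4:-→d5:-→d6:-→d7:-→d8:-→d9:-→d10:-→d11:-→d12:-→d13:-→d14:-→d15:-→d16:H6→d17:-→d18:-→d19:-→d20:H4→d21:- -> H4
  lookup 77.204.116.109: bits 0 walk d0:H1→d1:- -> H1
  lookup 36.0.3.204: bits 0010010000 walk d0:H1→d1:-→d2:-→d3:-→d4:-→d5:-→d6:-→d7:-→d8:H3→d9:-→d10:- -> H3
  lookup 168.159.104.18: bits 101 walk d0:H1→d1:H2→d2:-→d3:- -> H2
  lookup 190.68.0.189: bits 1011111001000100 walk d0:H1→d1:H2→d2:-→d3:-→d4:-→d5:-→d6:-→d7:-→d8:-→d9:-→d10:-→d11:-→d12:-→d13:-→d14:-→d15:-→d16:H6 -> H6
  lookup 128.1.143.117: bits 10 walk d0:H1→d1:H2→d2:- -> H2
  lookup 128.0.0.0: bits 10 walk d0:H1→d1:H2→d2:- -> H2
  lookup 190.68.128.5: bits 101111100100010010000 walk d0:H1→d1:H2→d2:-→d3:-→d4:-→d5:-→d6:-→d7:-→d8:-→d9:-→d10:-→d11:-→d12:-→d13:-→d14:-→d15:-→d16:H6→d17:-→d18:-→d19:-→d20:H4→d21:- -> H4

== LOOKUPS ==
["H4","H6","H2","H2","H6","H2","H1","H4","H2","H4","H1","H3","H2","H6","H2","H2","H4"]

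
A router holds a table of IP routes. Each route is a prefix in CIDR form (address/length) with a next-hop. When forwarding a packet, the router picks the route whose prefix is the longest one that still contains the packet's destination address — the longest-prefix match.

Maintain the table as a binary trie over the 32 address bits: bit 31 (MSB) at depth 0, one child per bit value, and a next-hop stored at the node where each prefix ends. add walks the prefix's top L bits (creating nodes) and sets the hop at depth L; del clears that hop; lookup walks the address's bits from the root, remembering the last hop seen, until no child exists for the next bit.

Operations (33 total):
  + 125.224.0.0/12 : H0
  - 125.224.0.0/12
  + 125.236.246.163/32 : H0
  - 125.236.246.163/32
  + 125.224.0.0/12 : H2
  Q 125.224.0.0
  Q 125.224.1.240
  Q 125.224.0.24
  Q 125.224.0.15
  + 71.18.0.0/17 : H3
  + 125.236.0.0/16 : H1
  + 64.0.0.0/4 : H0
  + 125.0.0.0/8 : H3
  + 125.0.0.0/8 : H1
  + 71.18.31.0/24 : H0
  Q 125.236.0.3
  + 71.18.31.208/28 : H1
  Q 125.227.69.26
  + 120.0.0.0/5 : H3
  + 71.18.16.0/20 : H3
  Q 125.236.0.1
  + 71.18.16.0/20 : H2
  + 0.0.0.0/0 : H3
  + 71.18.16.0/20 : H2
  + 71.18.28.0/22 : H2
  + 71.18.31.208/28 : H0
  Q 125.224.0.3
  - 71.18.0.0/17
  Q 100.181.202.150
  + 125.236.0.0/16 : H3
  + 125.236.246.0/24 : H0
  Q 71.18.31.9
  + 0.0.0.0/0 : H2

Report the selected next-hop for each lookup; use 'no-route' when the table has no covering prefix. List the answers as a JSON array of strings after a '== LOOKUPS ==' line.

Apply in order:
  + 125.224.0.0/12 (H0) depth=12
  del 125.224.0.0/12 (clear depth 12)
  + 125.236.246.163/32 (H0) depth=32
  del 125.236.246.163/32 (clear depth 32)
  + 125.224.0.0/12 (H2) depth=12
  lookup 125.224.0.0: bits 011111011110 walk d0:-→d1:-→d2:-→d3:-→d4:-→d5:-→d6:-→d7:-→d8:-→d9:-→d10:-→d11:-→d12:H2 -> H2
  lookup 125.224.1.240: bits 011111011110 walk d0:-→d1:-→d2:-→d3:-→d4:-→d5:-→d6:-→d7:-→d8:-→d9:-→d10:-→d11:-→d12:H2 -> H2
  lookup 125.224.0.24: bits 011111011110 walk d0:-→d1:-→d2:-→d3:-→d4:-→d5:-→d6:-→d7:-→d8:-→d9:-→d10:-→d11:-→d12:H2 -> H2
  lookup 125.224.0.15: bits 011111011110 walk d0:-→d1:-→d2:-→d3:-→d4:-→d5:-→d6:-→d7:-→d8:-→d9:-→d10:-→d11:-→d12:H2 -> H2
  + 71.18.0.0/17 (H3) depth=17
  + 125.236.0.0/16 (H1) depth=16
  + 64.0.0.0/4 (H0) depth=4
  + 125.0.0.0/8 (H3) depth=8
  + 125.0.0.0/8 (H1) depth=8
  + 71.18.31.0/24 (H0) depth=24
  lookup 125.236.0.3: bits 0111110111101100 walk d0:-→d1:-→d2:-→d3:-→d4:-→d5:-→d6:-→d7:-→d8:H1→d9:-→d10:-→d11:-→d12:H2→d13:-→d14:-→d15:-→d16:H1 -> H1
  + 71.18.31.208/28 (H1) depth=28
  lookup 125.227.69.26: bits 011111011110 walk d0:-→d1:-→d2:-→d3:-→d4:-→d5:-→d6:-→d7:-→d8:H1→d9:-→d10:-→d11:-→d12:H2 -> H2
  + 120.0.0.0/5 (H3) depth=5
  + 71.18.16.0/20 (H3) depth=20
  lookup 125.236.0.1: bits 0111110111101100 walk d0:-→d1:-→d2:-→d3:-→d4:-→d5:H3→d6:-→d7:-→d8:H1→d9:-→d10:-→d11:-→d12:H2→d13:-→d14:-→d15:-→d16:H1 -> H1
  + 71.18.16.0/20 (H2) depth=20
  + 0.0.0.0/0 (H3) depth=0
  + 71.18.16.0/20 (H2) depth=20
  + 71.18.28.0/22 (H2) depth=22
  + 71.18.31.208/28 (H0) depth=28
  lookup 125.224.0.3: bits 011111011110 walk d0:H3→d1:-→d2:-→d3:-→d4:-→d5:H3→d6:-→d7:-→d8:H1→d9:-→d10:-→d11:-→d12:H2 -> H2
  del 71.18.0.0/17 (clear depth 17)
  lookup 100.181.202.150: bits 011 walk d0:H3→d1:-→d2:-→d3:- -> H3
  + 125.236.0.0/16 (H3) depth=16
  + 125.236.246.0/24 (H0) depth=24
  lookup 71.18.31.9: bits 010001110001001000011111 walk d0:H3→d1:-→d2:-→d3:-→d4:H0→d5:-→d6:-→d7:-→d8:-→d9:-→d10:-→d11:-→d12:-→d13:-→d14:-→d15:-→d16:-→d17:-→d18:-→d19:-→d20:H2→d21:-→d22:H2→d23:-→d24:H0 -> H0
  + 0.0.0.0/0 (H2) depth=0

== LOOKUPS ==
["H2","H2","H2","H2","H1","H2","H1","H2","H3","H0"]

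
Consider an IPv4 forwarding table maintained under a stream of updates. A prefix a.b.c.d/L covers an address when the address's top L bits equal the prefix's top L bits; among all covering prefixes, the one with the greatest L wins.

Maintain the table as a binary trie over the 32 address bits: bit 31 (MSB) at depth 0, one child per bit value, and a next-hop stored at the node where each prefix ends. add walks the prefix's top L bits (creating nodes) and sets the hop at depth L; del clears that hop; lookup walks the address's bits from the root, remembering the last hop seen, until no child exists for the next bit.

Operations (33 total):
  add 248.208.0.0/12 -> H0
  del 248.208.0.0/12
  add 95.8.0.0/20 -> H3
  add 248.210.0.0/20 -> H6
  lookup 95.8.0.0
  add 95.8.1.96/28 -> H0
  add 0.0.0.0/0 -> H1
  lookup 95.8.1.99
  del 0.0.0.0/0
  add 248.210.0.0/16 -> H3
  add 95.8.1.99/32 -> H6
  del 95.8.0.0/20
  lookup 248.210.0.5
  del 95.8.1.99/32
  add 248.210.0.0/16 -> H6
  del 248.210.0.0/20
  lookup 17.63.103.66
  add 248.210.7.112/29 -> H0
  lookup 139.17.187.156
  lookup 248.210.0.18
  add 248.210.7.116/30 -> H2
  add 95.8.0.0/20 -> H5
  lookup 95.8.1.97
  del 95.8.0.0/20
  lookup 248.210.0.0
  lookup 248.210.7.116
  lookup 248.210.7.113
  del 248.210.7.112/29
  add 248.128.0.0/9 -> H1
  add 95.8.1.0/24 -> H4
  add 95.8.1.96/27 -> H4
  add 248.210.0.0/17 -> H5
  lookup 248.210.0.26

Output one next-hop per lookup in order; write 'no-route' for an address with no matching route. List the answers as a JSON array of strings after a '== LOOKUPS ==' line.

Process each operation:
  + 248.208.0.0/12 (H0) depth=12
  - 248.208.0.0/12 clear@12
  + 95.8.0.0/20 (H3) depth=20
  + 248.210.0.0/20 (H6) depth=20
  Q 95.8.0.0: descend 01011111000010000000 ; hops seen [H3] ; pick H3
  + 95.8.1.96/28 (H0) depth=28
  + 0.0.0.0/0 (H1) depth=0
  Q 95.8.1.99: descend 0101111100001000000000010110 ; hops seen [H1,H3,H0] ; pick H0
  - 0.0.0.0/0 clear@0
  + 248.210.0.0/16 (H3) depth=16
  + 95.8.1.99/32 (H6) depth=32
  - 95.8.0.0/20 clear@20
  Q 248.210.0.5: descend 11111000110100100000 ; hops seen [H3,H6] ; pick H6
  - 95.8.1.99/32 clear@32
  + 248.210.0.0/16 (H6) depth=16
  - 248.210.0.0/20 clear@20
  Q 17.63.103.66: descend 0 ; hops seen [∅] ; pick no-route
  + 248.210.7.112/29 (H0) depth=29
  Q 139.17.187.156: descend 1 ; hops seen [∅] ; pick no-route
  Q 248.210.0.18: descend 111110001101001000000 ; hops seen [H6] ; pick H6
  + 248.210.7.116/30 (H2) depth=30
  + 95.8.0.0/20 (H5) depth=20
  Q 95.8.1.97: descend 010111110000100000000001011000 ; hops seen [H5,H0] ; pick H0
  - 95.8.0.0/20 clear@20
  Q 248.210.0.0: descend 111110001101001000000 ; hops seen [H6] ; pick H6
  Q 248.210.7.116: descend 111110001101001000000111011101 ; hops seen [H6,H0,H2] ; pick H2
  Q 248.210.7.113: descend 11111000110100100000011101110 ; hops seen [H6,H0] ; pick H0
  - 248.210.7.112/29 clear@29
  + 248.128.0.0/9 (H1) depth=9
  + 95.8.1.0/24 (H4) depth=24
  + 95.8.1.96/27 (H4) depth=27
  + 248.210.0.0/17 (H5) depth=17
  Q 248.210.0.26: descend 111110001101001000000 ; hops seen [H1,H6,H5] ; pick H5

== LOOKUPS ==
["H3","H0","H6","no-route","no-route","H6","H0","H6","H2","H0","H5"]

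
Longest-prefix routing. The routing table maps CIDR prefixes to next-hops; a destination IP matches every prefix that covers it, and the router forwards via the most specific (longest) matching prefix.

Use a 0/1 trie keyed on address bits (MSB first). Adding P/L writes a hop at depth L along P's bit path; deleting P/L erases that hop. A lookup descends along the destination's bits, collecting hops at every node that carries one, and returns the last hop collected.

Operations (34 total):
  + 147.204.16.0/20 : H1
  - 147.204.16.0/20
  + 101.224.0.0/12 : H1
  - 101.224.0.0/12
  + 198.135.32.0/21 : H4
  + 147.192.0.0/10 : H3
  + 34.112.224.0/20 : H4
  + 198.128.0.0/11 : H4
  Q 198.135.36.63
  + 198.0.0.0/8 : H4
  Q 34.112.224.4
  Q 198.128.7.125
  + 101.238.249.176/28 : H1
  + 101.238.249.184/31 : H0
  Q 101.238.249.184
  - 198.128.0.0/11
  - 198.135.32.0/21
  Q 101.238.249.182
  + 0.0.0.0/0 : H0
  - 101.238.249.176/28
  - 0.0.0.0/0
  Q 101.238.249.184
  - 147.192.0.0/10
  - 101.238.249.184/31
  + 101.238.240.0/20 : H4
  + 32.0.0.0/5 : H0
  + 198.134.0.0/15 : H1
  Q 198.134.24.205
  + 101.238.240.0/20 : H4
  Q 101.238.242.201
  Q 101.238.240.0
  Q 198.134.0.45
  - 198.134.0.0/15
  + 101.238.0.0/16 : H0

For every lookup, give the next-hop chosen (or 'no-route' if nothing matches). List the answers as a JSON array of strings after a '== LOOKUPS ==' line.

Trace:
  + 147.204.16.0/20 (H1) depth=20
  del 147.204.16.0/20 (clear depth 20)
  + 101.224.0.0/12 (H1) depth=12
  del 101.224.0.0/12 (clear depth 12)
  + 198.135.32.0/21 (H4) depth=21
  + 147.192.0.0/10 (H3) depth=10
  + 34.112.224.0/20 (H4) depth=20
  + 198.128.0.0/11 (H4) depth=11
  Q 198.135.36.63: descend 110001101000011100100 ; hops seen [H4,H4] ; pick H4
  + 198.0.0.0/8 (H4) depth=8
  Q 34.112.224.4: descend 00100010011100001110 ; hops seen [H4] ; pick H4
  Q 198.128.7.125: descend 1100011010000 ; hops seen [H4,H4] ; pick H4
  + 101.238.249.176/28 (H1) depth=28
  + 101.238.249.184/31 (H0) depth=31
  Q 101.238.249.184: descend 0110010111101110111110011011100 ; hops seen [H1,H0] ; pick H0
  del 198.128.0.0/11 (clear depth 11)
  del 198.135.32.0/21 (clear depth 21)
  Q 101.238.249.182: descend 0110010111101110111110011011 ; hops seen [H1] ; pick H1
  + 0.0.0.0/0 (H0) depth=0
  del 101.238.249.176/28 (clear depth 28)
  del 0.0.0.0/0 (clear depth 0)
  Q 101.238.249.184: descend 0110010111101110111110011011100 ; hops seen [H0] ; pick H0
  del 147.192.0.0/10 (clear depth 10)
  del 101.238.249.184/31 (clear depth 31)
  + 101.238.240.0/20 (H4) depth=20
  + 32.0.0.0/5 (H0) depth=5
  + 198.134.0.0/15 (H1) depth=15
  Q 198.134.24.205: descend 110001101000011 ; hops seen [H4,H1] ; pick H1
  + 101.238.240.0/20 (H4) depth=20
  Q 101.238.242.201: descend 01100101111011101111 ; hops seen [H4] ; pick H4
  Q 101.238.240.0: descend 01100101111011101111 ; hops seen [H4] ; pick H4
  Q 198.134.0.45: descend 110001101000011 ; hops seen [H4,H1] ; pick H1
  del 198.134.0.0/15 (clear depth 15)
  + 101.238.0.0/16 (H0) depth=16

== LOOKUPS ==
["H4","H4","H4","H0","H1","H0","H1","H4","H4","H1"]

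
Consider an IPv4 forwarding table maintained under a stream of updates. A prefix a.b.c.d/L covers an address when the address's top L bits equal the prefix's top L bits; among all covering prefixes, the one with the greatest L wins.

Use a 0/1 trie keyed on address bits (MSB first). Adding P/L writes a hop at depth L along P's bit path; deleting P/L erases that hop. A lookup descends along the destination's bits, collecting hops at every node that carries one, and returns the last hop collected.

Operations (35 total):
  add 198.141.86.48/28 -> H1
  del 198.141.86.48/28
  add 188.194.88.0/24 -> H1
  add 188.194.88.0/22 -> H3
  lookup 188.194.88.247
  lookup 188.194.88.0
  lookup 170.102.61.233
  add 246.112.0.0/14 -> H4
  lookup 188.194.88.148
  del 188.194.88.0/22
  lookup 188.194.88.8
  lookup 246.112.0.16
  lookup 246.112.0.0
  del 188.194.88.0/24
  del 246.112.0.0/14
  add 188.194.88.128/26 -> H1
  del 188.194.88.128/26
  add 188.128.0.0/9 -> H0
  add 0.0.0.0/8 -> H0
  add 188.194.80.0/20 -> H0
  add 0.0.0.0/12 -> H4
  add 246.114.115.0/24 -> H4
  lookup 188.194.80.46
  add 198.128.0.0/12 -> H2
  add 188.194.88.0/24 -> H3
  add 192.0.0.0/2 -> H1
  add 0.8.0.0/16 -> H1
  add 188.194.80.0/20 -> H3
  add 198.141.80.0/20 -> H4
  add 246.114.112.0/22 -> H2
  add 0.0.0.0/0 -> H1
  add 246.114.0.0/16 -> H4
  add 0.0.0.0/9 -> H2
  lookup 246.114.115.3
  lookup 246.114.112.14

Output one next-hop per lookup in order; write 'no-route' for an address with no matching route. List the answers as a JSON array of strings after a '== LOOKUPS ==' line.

Trace:
  + 198.141.86.48/28 (H1) depth=28
  del 198.141.86.48/28 (clear depth 28)
  + 188.194.88.0/24 (H1) depth=24
  + 188.194.88.0/22 (H3) depth=22
  ? 188.194.88.247  path d0:-→d1:-→d2:-→d3:-→d4:-→d5:-→d6:-→d7:-→d8:-→d9:-→d10:-→d11:-→d12:-→d13:-→d14:-→d15:-→d16:-→d17:-→d18:-→d19:-→d20:-→d21:-→d22:H3→d23:-→d24:H1  best=H1
  ? 188.194.88.0  path d0:-→d1:-→d2:-→d3:-→d4:-→d5:-→d6:-→d7:-→d8:-→d9:-→d10:-→d11:-→d12:-→d13:-→d14:-→d15:-→d16:-→d17:-→d18:-→d19:-→d20:-→d21:-→d22:H3→d23:-→d24:H1  best=H1
  ? 170.102.61.233  path d0:-→d1:-→d2:-→d3:-  best=no-route
  + 246.112.0.0/14 (H4) depth=14
  ? 188.194.88.148  path d0:-→d1:-→d2:-→d3:-→d4:-→d5:-→d6:-→d7:-→d8:-→d9:-→d10:-→d11:-→d12:-→d13:-→d14:-→d15:-→d16:-→d17:-→d18:-→d19:-→d20:-→d21:-→d22:H3→d23:-→d24:H1  best=H1
  del 188.194.88.0/22 (clear depth 22)
  ? 188.194.88.8  path d0:-→d1:-→d2:-→d3:-→d4:-→d5:-→d6:-→d7:-→d8:-→d9:-→d10:-→d11:-→d12:-→d13:-→d14:-→d15:-→d16:-→d17:-→d18:-→d19:-→d20:-→d21:-→d22:-→d23:-→d24:H1  best=H1
  ? 246.112.0.16  path d0:-→d1:-→d2:-→d3:-→d4:-→d5:-→d6:-→d7:-→d8:-→d9:-→d10:-→d11:-→d12:-→d13:-→d14:H4  best=H4
  ? 246.112.0.0  path d0:-→d1:-→d2:-→d3:-→d4:-→d5:-→d6:-→d7:-→d8:-→d9:-→d10:-→d11:-→d12:-→d13:-→d14:H4  best=H4
  del 188.194.88.0/24 (clear depth 24)
  del 246.112.0.0/14 (clear depth 14)
  + 188.194.88.128/26 (H1) depth=26
  del 188.194.88.128/26 (clear depth 26)
  + 188.128.0.0/9 (H0) depth=9
  + 0.0.0.0/8 (H0) depth=8
  + 188.194.80.0/20 (H0) depth=20
  + 0.0.0.0/12 (H4) depth=12
  + 246.114.115.0/24 (H4) depth=24
  ? 188.194.80.46  path d0:-→d1:-→d2:-→d3:-→d4:-→d5:-→d6:-→d7:-→d8:-→d9:H0→d10:-→d11:-→d12:-→d13:-→d14:-→d15:-→d16:-→d17:-→d18:-→d19:-→d20:H0  best=H0
  + 198.128.0.0/12 (H2) depth=12
  + 188.194.88.0/24 (H3) depth=24
  + 192.0.0.0/2 (H1) depth=2
  + 0.8.0.0/16 (H1) depth=16
  + 188.194.80.0/20 (H3) depth=20
  + 198.141.80.0/20 (H4) depth=20
  + 246.114.112.0/22 (H2) depth=22
  + 0.0.0.0/0 (H1) depth=0
  + 246.114.0.0/16 (H4) depth=16
  + 0.0.0.0/9 (H2) depth=9
  ? 246.114.115.3  path d0:H1→d1:-→d2:H1→d3:-→d4:-→d5:-→d6:-→d7:-→d8:-→d9:-→d10:-→d11:-→d12:-→d13:-→d14:-→d15:-→d16:H4→d17:-→d18:-→d19:-→d20:-→d21:-→d22:H2→d23:-→d24:H4  best=H4
  ? 246.114.112.14  path d0:H1→d1:-→d2:H1→d3:-→d4:-→d5:-→d6:-→d7:-→d8:-→d9:-→d10:-→d11:-→d12:-→d13:-→d14:-→d15:-→d16:H4→d17:-→d18:-→d19:-→d20:-→d21:-→d22:H2  best=H2

== LOOKUPS ==
["H1","H1","no-route","H1","H1","H4","H4","H0","H4","H2"]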